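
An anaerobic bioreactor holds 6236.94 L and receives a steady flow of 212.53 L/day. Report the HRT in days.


HRT = V / Q
= 6236.94 / 212.53
= 29.3462 days

29.3462 days


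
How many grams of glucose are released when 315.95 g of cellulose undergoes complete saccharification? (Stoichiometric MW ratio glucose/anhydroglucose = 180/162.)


glucose = cellulose * 180/162
= 315.95 * 180/162
= 351.0556 g

351.0556 g


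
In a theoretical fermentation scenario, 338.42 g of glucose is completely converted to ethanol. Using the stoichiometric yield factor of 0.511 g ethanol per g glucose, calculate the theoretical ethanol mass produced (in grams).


Theoretical ethanol yield: m_EtOH = 0.511 * m_glucose
m_EtOH = 0.511 * 338.42 = 172.9326 g

172.9326 g


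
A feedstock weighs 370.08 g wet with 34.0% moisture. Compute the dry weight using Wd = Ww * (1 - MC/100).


Wd = Ww * (1 - MC/100)
= 370.08 * (1 - 34.0/100)
= 244.2528 g

244.2528 g


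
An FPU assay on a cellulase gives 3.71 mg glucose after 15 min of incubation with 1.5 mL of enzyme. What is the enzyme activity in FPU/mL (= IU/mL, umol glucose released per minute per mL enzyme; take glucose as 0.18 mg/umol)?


Activity = glucose_mg / (0.18 mg/umol * V_mL * t_min)
= 3.71 / (0.18 * 1.5 * 15)
= 0.9160 FPU/mL

0.9160 FPU/mL


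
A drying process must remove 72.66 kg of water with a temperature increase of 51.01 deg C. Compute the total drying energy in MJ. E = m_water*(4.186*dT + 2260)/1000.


E = m_water * (4.186 * dT + 2260) / 1000
= 72.66 * (4.186 * 51.01 + 2260) / 1000
= 179.7265 MJ

179.7265 MJ


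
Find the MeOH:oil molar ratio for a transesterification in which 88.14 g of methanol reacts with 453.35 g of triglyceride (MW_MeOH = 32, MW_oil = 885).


Molar ratio = n_MeOH / n_oil = (MeOH/32) / (oil/885) = (MeOH * 885) / (32 * oil)
= (88.14 * 885) / (32 * 453.35)
= 5.3769

5.3769


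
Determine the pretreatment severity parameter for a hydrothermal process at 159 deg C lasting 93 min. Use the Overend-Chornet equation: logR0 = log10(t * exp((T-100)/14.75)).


logR0 = log10(t * exp((T - 100) / 14.75))
= log10(93 * exp((159 - 100) / 14.75))
= 3.7057

3.7057


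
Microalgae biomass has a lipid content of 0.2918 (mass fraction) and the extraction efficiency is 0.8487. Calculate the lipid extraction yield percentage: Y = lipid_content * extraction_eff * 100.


Y = lipid_content * extraction_eff * 100
= 0.2918 * 0.8487 * 100
= 24.7651%

24.7651%


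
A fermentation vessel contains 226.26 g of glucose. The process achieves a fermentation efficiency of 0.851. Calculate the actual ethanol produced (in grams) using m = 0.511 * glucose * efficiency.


Actual ethanol: m = 0.511 * 226.26 * 0.851
m = 98.3916 g

98.3916 g


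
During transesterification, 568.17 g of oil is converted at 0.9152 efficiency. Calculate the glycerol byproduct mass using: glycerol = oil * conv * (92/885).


glycerol = oil * conv * (92/885)
= 568.17 * 0.9152 * 92 / 885
= 54.0554 g

54.0554 g


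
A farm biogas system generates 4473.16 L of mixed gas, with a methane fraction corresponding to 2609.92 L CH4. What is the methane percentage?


CH4% = V_CH4 / V_total * 100
= 2609.92 / 4473.16 * 100
= 58.3462%

58.3462%


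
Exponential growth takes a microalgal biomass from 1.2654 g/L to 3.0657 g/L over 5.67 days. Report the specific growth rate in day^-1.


mu = ln(X2/X1) / dt
= ln(3.0657/1.2654) / 5.67
= 0.1561 per day

0.1561 per day


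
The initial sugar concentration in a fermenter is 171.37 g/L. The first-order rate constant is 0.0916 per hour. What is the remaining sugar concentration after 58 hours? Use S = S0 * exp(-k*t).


S = S0 * exp(-k * t)
S = 171.37 * exp(-0.0916 * 58)
S = 0.8445 g/L

0.8445 g/L


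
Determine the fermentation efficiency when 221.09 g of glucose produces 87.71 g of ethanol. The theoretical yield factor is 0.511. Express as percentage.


Fermentation efficiency = (actual / (0.511 * glucose)) * 100
= (87.71 / (0.511 * 221.09)) * 100
= 77.6353%

77.6353%


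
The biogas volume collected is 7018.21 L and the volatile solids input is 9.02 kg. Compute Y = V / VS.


Y = V / VS
= 7018.21 / 9.02
= 778.0721 L/kg VS

778.0721 L/kg VS


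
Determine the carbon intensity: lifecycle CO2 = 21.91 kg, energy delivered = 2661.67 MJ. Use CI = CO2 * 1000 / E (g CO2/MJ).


CI = CO2 * 1000 / E
= 21.91 * 1000 / 2661.67
= 8.2317 g CO2/MJ

8.2317 g CO2/MJ


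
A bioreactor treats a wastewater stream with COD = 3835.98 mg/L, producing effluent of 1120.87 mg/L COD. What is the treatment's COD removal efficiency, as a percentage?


eta = (COD_in - COD_out) / COD_in * 100
= (3835.98 - 1120.87) / 3835.98 * 100
= 70.7801%

70.7801%


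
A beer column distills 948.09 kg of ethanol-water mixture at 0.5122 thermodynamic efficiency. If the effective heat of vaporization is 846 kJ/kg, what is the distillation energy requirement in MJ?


E = m * 846 / (eta * 1000)
= 948.09 * 846 / (0.5122 * 1000)
= 1565.9589 MJ

1565.9589 MJ


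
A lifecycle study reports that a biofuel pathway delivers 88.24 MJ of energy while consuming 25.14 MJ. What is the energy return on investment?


EROI = E_out / E_in
= 88.24 / 25.14
= 3.5099

3.5099


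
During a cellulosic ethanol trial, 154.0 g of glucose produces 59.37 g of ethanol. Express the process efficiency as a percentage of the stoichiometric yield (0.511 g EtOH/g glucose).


Fermentation efficiency = (actual / (0.511 * glucose)) * 100
= (59.37 / (0.511 * 154.0)) * 100
= 75.4441%

75.4441%


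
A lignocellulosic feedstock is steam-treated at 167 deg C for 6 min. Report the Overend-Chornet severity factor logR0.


logR0 = log10(t * exp((T - 100) / 14.75))
= log10(6 * exp((167 - 100) / 14.75))
= 2.7509

2.7509


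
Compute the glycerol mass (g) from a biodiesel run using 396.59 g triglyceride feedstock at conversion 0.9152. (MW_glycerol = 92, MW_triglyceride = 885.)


glycerol = oil * conv * (92/885)
= 396.59 * 0.9152 * 92 / 885
= 37.7313 g

37.7313 g


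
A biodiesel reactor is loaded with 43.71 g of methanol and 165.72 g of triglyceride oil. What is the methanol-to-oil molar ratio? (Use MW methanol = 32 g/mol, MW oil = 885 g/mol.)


Molar ratio = n_MeOH / n_oil = (MeOH/32) / (oil/885) = (MeOH * 885) / (32 * oil)
= (43.71 * 885) / (32 * 165.72)
= 7.2946

7.2946


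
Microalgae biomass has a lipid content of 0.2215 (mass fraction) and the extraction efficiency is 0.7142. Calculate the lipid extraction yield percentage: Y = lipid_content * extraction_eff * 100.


Y = lipid_content * extraction_eff * 100
= 0.2215 * 0.7142 * 100
= 15.8195%

15.8195%


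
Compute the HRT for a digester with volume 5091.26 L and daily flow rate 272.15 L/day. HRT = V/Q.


HRT = V / Q
= 5091.26 / 272.15
= 18.7076 days

18.7076 days


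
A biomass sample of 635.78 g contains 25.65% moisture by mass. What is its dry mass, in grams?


Wd = Ww * (1 - MC/100)
= 635.78 * (1 - 25.65/100)
= 472.7024 g

472.7024 g


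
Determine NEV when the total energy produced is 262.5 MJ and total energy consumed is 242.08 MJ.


NEV = E_out - E_in
= 262.5 - 242.08
= 20.4200 MJ

20.4200 MJ


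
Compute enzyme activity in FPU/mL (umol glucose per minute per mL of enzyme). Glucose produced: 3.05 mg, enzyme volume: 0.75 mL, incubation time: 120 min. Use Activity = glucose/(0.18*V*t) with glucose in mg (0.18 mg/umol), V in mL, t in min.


Activity = glucose_mg / (0.18 mg/umol * V_mL * t_min)
= 3.05 / (0.18 * 0.75 * 120)
= 0.1883 FPU/mL

0.1883 FPU/mL


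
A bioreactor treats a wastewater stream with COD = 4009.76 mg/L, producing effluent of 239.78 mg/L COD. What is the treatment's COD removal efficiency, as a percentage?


eta = (COD_in - COD_out) / COD_in * 100
= (4009.76 - 239.78) / 4009.76 * 100
= 94.0201%

94.0201%


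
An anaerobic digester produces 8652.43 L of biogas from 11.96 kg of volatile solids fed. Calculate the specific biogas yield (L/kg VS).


Y = V / VS
= 8652.43 / 11.96
= 723.4473 L/kg VS

723.4473 L/kg VS


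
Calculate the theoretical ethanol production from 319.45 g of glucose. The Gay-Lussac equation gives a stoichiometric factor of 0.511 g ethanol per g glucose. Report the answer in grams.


Theoretical ethanol yield: m_EtOH = 0.511 * m_glucose
m_EtOH = 0.511 * 319.45 = 163.2389 g

163.2389 g


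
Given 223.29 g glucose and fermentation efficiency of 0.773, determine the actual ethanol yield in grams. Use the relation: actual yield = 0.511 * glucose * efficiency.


Actual ethanol: m = 0.511 * 223.29 * 0.773
m = 88.2002 g

88.2002 g


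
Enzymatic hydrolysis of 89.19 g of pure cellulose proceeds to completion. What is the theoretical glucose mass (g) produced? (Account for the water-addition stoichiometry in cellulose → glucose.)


glucose = cellulose * 180/162
= 89.19 * 180/162
= 99.1000 g

99.1000 g


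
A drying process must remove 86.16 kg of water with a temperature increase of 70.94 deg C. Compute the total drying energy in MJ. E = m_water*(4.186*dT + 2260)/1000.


E = m_water * (4.186 * dT + 2260) / 1000
= 86.16 * (4.186 * 70.94 + 2260) / 1000
= 220.3072 MJ

220.3072 MJ


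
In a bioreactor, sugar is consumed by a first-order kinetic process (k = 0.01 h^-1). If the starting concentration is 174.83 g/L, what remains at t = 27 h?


S = S0 * exp(-k * t)
S = 174.83 * exp(-0.01 * 27)
S = 133.4616 g/L

133.4616 g/L


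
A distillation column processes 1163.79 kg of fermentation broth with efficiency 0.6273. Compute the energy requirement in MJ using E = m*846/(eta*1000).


E = m * 846 / (eta * 1000)
= 1163.79 * 846 / (0.6273 * 1000)
= 1569.5303 MJ

1569.5303 MJ


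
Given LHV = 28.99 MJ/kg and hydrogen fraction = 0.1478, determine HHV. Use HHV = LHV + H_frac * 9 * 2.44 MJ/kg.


HHV = LHV + H_frac * 9 * 2.44
= 28.99 + 0.1478 * 9 * 2.44
= 32.2357 MJ/kg

32.2357 MJ/kg


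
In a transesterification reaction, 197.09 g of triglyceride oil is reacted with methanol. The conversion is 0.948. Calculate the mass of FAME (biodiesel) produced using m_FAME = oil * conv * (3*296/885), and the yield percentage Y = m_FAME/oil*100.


m_FAME = oil * conv * (3 * 296 / 885) = oil * conv * (888/885)
= 197.09 * 0.948 * 888 / 885
= 187.4747 g
Y = m_FAME / oil * 100 = conv * (888/885) * 100
= 0.948 * 888 / 885 * 100
= 95.12%

187.4747 g FAME; Y = 95.12%


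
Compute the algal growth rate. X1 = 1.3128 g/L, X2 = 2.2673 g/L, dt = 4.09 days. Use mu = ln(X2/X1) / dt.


mu = ln(X2/X1) / dt
= ln(2.2673/1.3128) / 4.09
= 0.1336 per day

0.1336 per day


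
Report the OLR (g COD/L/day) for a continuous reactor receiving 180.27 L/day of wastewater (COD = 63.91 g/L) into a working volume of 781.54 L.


OLR = Q * S / V
= 180.27 * 63.91 / 781.54
= 14.7415 g/L/day

14.7415 g/L/day


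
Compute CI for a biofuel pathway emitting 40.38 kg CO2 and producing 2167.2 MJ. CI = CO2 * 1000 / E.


CI = CO2 * 1000 / E
= 40.38 * 1000 / 2167.2
= 18.6323 g CO2/MJ

18.6323 g CO2/MJ


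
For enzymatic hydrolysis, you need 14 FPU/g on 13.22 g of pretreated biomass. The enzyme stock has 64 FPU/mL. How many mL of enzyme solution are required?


V = dosage * m_sub / activity
V = 14 * 13.22 / 64
V = 2.8919 mL

2.8919 mL


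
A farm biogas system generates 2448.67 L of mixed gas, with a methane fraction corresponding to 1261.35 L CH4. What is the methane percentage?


CH4% = V_CH4 / V_total * 100
= 1261.35 / 2448.67 * 100
= 51.5116%

51.5116%


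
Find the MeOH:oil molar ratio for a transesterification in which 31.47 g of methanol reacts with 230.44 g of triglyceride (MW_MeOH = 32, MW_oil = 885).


Molar ratio = n_MeOH / n_oil = (MeOH/32) / (oil/885) = (MeOH * 885) / (32 * oil)
= (31.47 * 885) / (32 * 230.44)
= 3.7769

3.7769


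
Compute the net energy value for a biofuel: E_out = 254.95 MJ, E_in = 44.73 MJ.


NEV = E_out - E_in
= 254.95 - 44.73
= 210.2200 MJ

210.2200 MJ


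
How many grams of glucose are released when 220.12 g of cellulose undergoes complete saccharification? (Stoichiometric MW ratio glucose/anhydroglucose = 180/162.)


glucose = cellulose * 180/162
= 220.12 * 180/162
= 244.5778 g

244.5778 g


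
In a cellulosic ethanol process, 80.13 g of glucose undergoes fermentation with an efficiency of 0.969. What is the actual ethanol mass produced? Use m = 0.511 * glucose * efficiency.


Actual ethanol: m = 0.511 * 80.13 * 0.969
m = 39.6771 g

39.6771 g


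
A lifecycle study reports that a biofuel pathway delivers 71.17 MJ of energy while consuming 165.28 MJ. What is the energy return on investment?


EROI = E_out / E_in
= 71.17 / 165.28
= 0.4306

0.4306


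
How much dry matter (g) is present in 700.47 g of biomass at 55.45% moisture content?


Wd = Ww * (1 - MC/100)
= 700.47 * (1 - 55.45/100)
= 312.0594 g

312.0594 g


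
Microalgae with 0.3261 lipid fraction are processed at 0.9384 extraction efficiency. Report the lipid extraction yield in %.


Y = lipid_content * extraction_eff * 100
= 0.3261 * 0.9384 * 100
= 30.6012%

30.6012%


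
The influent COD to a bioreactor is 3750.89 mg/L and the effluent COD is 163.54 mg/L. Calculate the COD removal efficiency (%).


eta = (COD_in - COD_out) / COD_in * 100
= (3750.89 - 163.54) / 3750.89 * 100
= 95.6400%

95.6400%


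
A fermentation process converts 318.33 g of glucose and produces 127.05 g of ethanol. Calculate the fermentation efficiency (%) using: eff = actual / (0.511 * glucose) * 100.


Fermentation efficiency = (actual / (0.511 * glucose)) * 100
= (127.05 / (0.511 * 318.33)) * 100
= 78.1045%

78.1045%


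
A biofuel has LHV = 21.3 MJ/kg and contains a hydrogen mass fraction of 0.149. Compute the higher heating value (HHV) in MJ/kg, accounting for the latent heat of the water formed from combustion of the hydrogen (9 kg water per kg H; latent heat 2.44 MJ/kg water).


HHV = LHV + H_frac * 9 * 2.44
= 21.3 + 0.149 * 9 * 2.44
= 24.5720 MJ/kg

24.5720 MJ/kg


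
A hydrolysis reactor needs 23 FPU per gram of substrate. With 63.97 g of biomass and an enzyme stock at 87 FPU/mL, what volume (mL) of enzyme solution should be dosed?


V = dosage * m_sub / activity
V = 23 * 63.97 / 87
V = 16.9116 mL

16.9116 mL


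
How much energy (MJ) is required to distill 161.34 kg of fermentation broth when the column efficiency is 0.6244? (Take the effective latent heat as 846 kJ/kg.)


E = m * 846 / (eta * 1000)
= 161.34 * 846 / (0.6244 * 1000)
= 218.5997 MJ

218.5997 MJ


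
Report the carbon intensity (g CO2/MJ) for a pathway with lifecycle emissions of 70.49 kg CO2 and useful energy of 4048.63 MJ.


CI = CO2 * 1000 / E
= 70.49 * 1000 / 4048.63
= 17.4108 g CO2/MJ

17.4108 g CO2/MJ


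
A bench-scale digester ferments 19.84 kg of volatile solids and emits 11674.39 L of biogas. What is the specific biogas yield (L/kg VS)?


Y = V / VS
= 11674.39 / 19.84
= 588.4269 L/kg VS

588.4269 L/kg VS


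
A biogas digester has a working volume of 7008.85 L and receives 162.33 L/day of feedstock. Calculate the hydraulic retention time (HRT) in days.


HRT = V / Q
= 7008.85 / 162.33
= 43.1766 days

43.1766 days


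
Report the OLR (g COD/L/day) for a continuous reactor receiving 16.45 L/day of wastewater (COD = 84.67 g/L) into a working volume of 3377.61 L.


OLR = Q * S / V
= 16.45 * 84.67 / 3377.61
= 0.4124 g/L/day

0.4124 g/L/day


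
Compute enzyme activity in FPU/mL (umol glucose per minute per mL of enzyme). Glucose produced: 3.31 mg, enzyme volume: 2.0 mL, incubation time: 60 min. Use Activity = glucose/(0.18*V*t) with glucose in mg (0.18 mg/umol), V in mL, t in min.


Activity = glucose_mg / (0.18 mg/umol * V_mL * t_min)
= 3.31 / (0.18 * 2.0 * 60)
= 0.1532 FPU/mL

0.1532 FPU/mL


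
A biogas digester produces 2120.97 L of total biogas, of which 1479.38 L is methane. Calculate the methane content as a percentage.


CH4% = V_CH4 / V_total * 100
= 1479.38 / 2120.97 * 100
= 69.7502%

69.7502%


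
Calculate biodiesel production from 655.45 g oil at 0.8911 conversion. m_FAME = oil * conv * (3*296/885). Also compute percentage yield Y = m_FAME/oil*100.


m_FAME = oil * conv * (3 * 296 / 885) = oil * conv * (888/885)
= 655.45 * 0.8911 * 888 / 885
= 586.0514 g
Y = m_FAME / oil * 100 = conv * (888/885) * 100
= 0.8911 * 888 / 885 * 100
= 89.41%

586.0514 g FAME; Y = 89.41%


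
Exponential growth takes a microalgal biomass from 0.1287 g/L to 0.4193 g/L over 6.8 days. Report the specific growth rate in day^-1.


mu = ln(X2/X1) / dt
= ln(0.4193/0.1287) / 6.8
= 0.1737 per day

0.1737 per day


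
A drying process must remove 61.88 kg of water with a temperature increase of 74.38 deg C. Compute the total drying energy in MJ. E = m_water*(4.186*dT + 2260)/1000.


E = m_water * (4.186 * dT + 2260) / 1000
= 61.88 * (4.186 * 74.38 + 2260) / 1000
= 159.1154 MJ

159.1154 MJ


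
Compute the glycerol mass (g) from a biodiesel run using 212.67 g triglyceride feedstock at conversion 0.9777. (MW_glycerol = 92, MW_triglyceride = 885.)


glycerol = oil * conv * (92/885)
= 212.67 * 0.9777 * 92 / 885
= 21.6151 g

21.6151 g


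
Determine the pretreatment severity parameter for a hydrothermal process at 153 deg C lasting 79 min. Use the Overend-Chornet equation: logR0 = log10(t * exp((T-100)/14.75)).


logR0 = log10(t * exp((T - 100) / 14.75))
= log10(79 * exp((153 - 100) / 14.75))
= 3.4581

3.4581


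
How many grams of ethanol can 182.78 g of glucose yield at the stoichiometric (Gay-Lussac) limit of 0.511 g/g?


Theoretical ethanol yield: m_EtOH = 0.511 * m_glucose
m_EtOH = 0.511 * 182.78 = 93.4006 g

93.4006 g


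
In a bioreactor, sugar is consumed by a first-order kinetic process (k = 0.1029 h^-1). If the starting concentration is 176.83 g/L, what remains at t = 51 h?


S = S0 * exp(-k * t)
S = 176.83 * exp(-0.1029 * 51)
S = 0.9299 g/L

0.9299 g/L


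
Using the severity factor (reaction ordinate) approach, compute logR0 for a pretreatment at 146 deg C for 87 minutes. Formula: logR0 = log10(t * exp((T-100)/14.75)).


logR0 = log10(t * exp((T - 100) / 14.75))
= log10(87 * exp((146 - 100) / 14.75))
= 3.2939

3.2939


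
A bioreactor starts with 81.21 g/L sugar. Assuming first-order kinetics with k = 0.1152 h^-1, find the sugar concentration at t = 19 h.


S = S0 * exp(-k * t)
S = 81.21 * exp(-0.1152 * 19)
S = 9.0997 g/L

9.0997 g/L


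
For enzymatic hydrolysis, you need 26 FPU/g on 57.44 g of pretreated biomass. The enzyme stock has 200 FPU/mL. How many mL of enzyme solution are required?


V = dosage * m_sub / activity
V = 26 * 57.44 / 200
V = 7.4672 mL

7.4672 mL


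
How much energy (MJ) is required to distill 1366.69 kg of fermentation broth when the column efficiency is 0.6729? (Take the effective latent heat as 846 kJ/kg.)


E = m * 846 / (eta * 1000)
= 1366.69 * 846 / (0.6729 * 1000)
= 1718.2638 MJ

1718.2638 MJ


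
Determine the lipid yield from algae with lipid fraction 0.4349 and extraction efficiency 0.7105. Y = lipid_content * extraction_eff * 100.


Y = lipid_content * extraction_eff * 100
= 0.4349 * 0.7105 * 100
= 30.8996%

30.8996%


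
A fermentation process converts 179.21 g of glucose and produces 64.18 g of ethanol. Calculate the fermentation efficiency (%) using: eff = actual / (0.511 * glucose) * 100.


Fermentation efficiency = (actual / (0.511 * glucose)) * 100
= (64.18 / (0.511 * 179.21)) * 100
= 70.0836%

70.0836%


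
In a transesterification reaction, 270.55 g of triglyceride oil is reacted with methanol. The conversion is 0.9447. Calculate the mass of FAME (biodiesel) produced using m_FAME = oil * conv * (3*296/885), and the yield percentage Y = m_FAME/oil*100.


m_FAME = oil * conv * (3 * 296 / 885) = oil * conv * (888/885)
= 270.55 * 0.9447 * 888 / 885
= 256.4550 g
Y = m_FAME / oil * 100 = conv * (888/885) * 100
= 0.9447 * 888 / 885 * 100
= 94.79%

256.4550 g FAME; Y = 94.79%


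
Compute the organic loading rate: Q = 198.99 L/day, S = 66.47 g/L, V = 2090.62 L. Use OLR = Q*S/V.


OLR = Q * S / V
= 198.99 * 66.47 / 2090.62
= 6.3268 g/L/day

6.3268 g/L/day


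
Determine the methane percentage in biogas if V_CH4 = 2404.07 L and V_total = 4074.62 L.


CH4% = V_CH4 / V_total * 100
= 2404.07 / 4074.62 * 100
= 59.0011%

59.0011%


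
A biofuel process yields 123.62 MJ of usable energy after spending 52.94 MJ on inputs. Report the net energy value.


NEV = E_out - E_in
= 123.62 - 52.94
= 70.6800 MJ

70.6800 MJ


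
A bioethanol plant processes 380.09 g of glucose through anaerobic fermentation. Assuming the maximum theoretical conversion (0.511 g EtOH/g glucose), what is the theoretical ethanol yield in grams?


Theoretical ethanol yield: m_EtOH = 0.511 * m_glucose
m_EtOH = 0.511 * 380.09 = 194.2260 g

194.2260 g


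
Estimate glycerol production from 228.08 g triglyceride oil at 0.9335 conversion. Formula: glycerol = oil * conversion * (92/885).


glycerol = oil * conv * (92/885)
= 228.08 * 0.9335 * 92 / 885
= 22.1333 g

22.1333 g


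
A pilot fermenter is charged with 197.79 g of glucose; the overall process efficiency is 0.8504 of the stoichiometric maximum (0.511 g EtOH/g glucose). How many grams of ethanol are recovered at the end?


Actual ethanol: m = 0.511 * 197.79 * 0.8504
m = 85.9505 g

85.9505 g


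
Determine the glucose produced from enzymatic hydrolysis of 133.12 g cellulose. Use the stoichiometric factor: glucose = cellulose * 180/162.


glucose = cellulose * 180/162
= 133.12 * 180/162
= 147.9111 g

147.9111 g


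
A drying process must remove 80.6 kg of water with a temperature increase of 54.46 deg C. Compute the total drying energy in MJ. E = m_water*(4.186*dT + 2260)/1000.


E = m_water * (4.186 * dT + 2260) / 1000
= 80.6 * (4.186 * 54.46 + 2260) / 1000
= 200.5303 MJ

200.5303 MJ


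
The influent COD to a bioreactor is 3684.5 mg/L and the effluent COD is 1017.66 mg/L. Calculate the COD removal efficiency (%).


eta = (COD_in - COD_out) / COD_in * 100
= (3684.5 - 1017.66) / 3684.5 * 100
= 72.3800%

72.3800%


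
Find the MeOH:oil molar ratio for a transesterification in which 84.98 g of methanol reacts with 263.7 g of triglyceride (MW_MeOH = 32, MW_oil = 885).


Molar ratio = n_MeOH / n_oil = (MeOH/32) / (oil/885) = (MeOH * 885) / (32 * oil)
= (84.98 * 885) / (32 * 263.7)
= 8.9125

8.9125


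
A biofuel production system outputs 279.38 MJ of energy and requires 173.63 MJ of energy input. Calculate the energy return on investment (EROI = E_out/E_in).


EROI = E_out / E_in
= 279.38 / 173.63
= 1.6091

1.6091


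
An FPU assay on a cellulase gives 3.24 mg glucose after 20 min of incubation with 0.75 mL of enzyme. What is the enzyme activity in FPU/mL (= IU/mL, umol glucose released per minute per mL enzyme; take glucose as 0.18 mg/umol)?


Activity = glucose_mg / (0.18 mg/umol * V_mL * t_min)
= 3.24 / (0.18 * 0.75 * 20)
= 1.2000 FPU/mL

1.2000 FPU/mL


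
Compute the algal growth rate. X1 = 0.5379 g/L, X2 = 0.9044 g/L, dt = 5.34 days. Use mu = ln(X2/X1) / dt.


mu = ln(X2/X1) / dt
= ln(0.9044/0.5379) / 5.34
= 0.0973 per day

0.0973 per day


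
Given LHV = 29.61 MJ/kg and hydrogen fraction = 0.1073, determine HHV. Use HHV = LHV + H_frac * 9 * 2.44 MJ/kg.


HHV = LHV + H_frac * 9 * 2.44
= 29.61 + 0.1073 * 9 * 2.44
= 31.9663 MJ/kg

31.9663 MJ/kg


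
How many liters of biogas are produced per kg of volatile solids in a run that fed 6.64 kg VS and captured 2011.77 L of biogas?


Y = V / VS
= 2011.77 / 6.64
= 302.9774 L/kg VS

302.9774 L/kg VS


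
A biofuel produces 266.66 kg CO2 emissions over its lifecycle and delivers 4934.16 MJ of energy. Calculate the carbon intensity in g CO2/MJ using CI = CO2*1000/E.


CI = CO2 * 1000 / E
= 266.66 * 1000 / 4934.16
= 54.0436 g CO2/MJ

54.0436 g CO2/MJ


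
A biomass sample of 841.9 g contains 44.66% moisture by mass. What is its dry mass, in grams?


Wd = Ww * (1 - MC/100)
= 841.9 * (1 - 44.66/100)
= 465.9075 g

465.9075 g


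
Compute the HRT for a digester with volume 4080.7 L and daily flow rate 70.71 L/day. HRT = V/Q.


HRT = V / Q
= 4080.7 / 70.71
= 57.7104 days

57.7104 days


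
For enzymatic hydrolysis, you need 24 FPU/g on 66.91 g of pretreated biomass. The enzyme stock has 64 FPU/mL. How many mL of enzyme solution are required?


V = dosage * m_sub / activity
V = 24 * 66.91 / 64
V = 25.0912 mL

25.0912 mL


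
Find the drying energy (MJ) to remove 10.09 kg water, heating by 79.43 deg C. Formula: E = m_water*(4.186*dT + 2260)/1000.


E = m_water * (4.186 * dT + 2260) / 1000
= 10.09 * (4.186 * 79.43 + 2260) / 1000
= 26.1583 MJ

26.1583 MJ


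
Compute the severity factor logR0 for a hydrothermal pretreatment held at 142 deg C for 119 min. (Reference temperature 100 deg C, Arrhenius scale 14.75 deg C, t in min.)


logR0 = log10(t * exp((T - 100) / 14.75))
= log10(119 * exp((142 - 100) / 14.75))
= 3.3122

3.3122


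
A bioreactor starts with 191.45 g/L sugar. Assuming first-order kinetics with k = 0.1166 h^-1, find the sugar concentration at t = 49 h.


S = S0 * exp(-k * t)
S = 191.45 * exp(-0.1166 * 49)
S = 0.6321 g/L

0.6321 g/L


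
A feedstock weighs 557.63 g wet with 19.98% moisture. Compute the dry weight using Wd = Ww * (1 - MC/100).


Wd = Ww * (1 - MC/100)
= 557.63 * (1 - 19.98/100)
= 446.2155 g

446.2155 g


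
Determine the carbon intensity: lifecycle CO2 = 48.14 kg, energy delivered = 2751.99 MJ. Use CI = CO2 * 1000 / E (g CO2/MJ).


CI = CO2 * 1000 / E
= 48.14 * 1000 / 2751.99
= 17.4928 g CO2/MJ

17.4928 g CO2/MJ


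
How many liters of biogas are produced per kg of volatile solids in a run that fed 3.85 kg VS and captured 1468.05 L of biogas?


Y = V / VS
= 1468.05 / 3.85
= 381.3117 L/kg VS

381.3117 L/kg VS


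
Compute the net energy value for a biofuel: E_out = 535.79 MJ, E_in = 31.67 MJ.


NEV = E_out - E_in
= 535.79 - 31.67
= 504.1200 MJ

504.1200 MJ


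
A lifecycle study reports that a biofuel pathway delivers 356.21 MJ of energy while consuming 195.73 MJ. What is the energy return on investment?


EROI = E_out / E_in
= 356.21 / 195.73
= 1.8199

1.8199


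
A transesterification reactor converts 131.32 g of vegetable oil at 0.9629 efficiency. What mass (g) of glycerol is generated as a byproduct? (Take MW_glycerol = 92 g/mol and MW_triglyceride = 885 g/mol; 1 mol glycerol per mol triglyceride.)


glycerol = oil * conv * (92/885)
= 131.32 * 0.9629 * 92 / 885
= 13.1449 g

13.1449 g


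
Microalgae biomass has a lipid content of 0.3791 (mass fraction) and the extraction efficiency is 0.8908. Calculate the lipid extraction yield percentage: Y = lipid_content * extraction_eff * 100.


Y = lipid_content * extraction_eff * 100
= 0.3791 * 0.8908 * 100
= 33.7702%

33.7702%


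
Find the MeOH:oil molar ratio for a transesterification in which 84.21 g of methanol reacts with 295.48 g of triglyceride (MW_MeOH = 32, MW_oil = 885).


Molar ratio = n_MeOH / n_oil = (MeOH/32) / (oil/885) = (MeOH * 885) / (32 * oil)
= (84.21 * 885) / (32 * 295.48)
= 7.8819

7.8819


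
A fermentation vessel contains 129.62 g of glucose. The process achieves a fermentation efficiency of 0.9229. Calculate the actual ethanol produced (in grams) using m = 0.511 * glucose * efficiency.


Actual ethanol: m = 0.511 * 129.62 * 0.9229
m = 61.1290 g

61.1290 g


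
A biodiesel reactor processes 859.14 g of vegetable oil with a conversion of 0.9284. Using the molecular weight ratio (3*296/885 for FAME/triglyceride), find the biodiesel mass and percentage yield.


m_FAME = oil * conv * (3 * 296 / 885) = oil * conv * (888/885)
= 859.14 * 0.9284 * 888 / 885
= 800.3294 g
Y = m_FAME / oil * 100 = conv * (888/885) * 100
= 0.9284 * 888 / 885 * 100
= 93.15%

800.3294 g FAME; Y = 93.15%


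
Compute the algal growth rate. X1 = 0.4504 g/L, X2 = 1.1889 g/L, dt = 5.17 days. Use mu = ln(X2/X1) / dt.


mu = ln(X2/X1) / dt
= ln(1.1889/0.4504) / 5.17
= 0.1877 per day

0.1877 per day


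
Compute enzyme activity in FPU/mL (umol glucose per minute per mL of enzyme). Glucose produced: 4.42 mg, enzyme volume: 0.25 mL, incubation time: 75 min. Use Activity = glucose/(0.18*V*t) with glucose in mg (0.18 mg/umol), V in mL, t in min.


Activity = glucose_mg / (0.18 mg/umol * V_mL * t_min)
= 4.42 / (0.18 * 0.25 * 75)
= 1.3096 FPU/mL

1.3096 FPU/mL


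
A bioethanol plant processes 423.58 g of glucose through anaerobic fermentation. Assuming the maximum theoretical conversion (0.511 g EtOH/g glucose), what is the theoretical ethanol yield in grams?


Theoretical ethanol yield: m_EtOH = 0.511 * m_glucose
m_EtOH = 0.511 * 423.58 = 216.4494 g

216.4494 g


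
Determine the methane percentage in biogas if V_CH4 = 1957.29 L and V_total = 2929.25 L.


CH4% = V_CH4 / V_total * 100
= 1957.29 / 2929.25 * 100
= 66.8188%

66.8188%


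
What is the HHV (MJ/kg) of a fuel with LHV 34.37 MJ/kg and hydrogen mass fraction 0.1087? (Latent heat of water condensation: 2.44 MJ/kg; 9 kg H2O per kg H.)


HHV = LHV + H_frac * 9 * 2.44
= 34.37 + 0.1087 * 9 * 2.44
= 36.7571 MJ/kg

36.7571 MJ/kg


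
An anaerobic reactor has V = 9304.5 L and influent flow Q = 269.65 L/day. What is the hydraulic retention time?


HRT = V / Q
= 9304.5 / 269.65
= 34.5058 days

34.5058 days


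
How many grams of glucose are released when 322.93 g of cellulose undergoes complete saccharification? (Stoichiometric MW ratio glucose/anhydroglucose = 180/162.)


glucose = cellulose * 180/162
= 322.93 * 180/162
= 358.8111 g

358.8111 g


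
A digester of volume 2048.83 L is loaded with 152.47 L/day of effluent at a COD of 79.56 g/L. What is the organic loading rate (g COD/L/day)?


OLR = Q * S / V
= 152.47 * 79.56 / 2048.83
= 5.9207 g/L/day

5.9207 g/L/day


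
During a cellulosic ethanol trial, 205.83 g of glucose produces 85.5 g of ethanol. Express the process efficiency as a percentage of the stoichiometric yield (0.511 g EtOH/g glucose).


Fermentation efficiency = (actual / (0.511 * glucose)) * 100
= (85.5 / (0.511 * 205.83)) * 100
= 81.2899%

81.2899%


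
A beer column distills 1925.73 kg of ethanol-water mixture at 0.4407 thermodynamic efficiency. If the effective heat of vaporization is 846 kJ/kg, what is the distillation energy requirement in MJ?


E = m * 846 / (eta * 1000)
= 1925.73 * 846 / (0.4407 * 1000)
= 3696.7724 MJ

3696.7724 MJ


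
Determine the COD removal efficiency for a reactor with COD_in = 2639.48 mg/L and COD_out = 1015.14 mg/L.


eta = (COD_in - COD_out) / COD_in * 100
= (2639.48 - 1015.14) / 2639.48 * 100
= 61.5402%

61.5402%


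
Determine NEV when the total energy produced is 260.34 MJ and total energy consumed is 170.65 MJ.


NEV = E_out - E_in
= 260.34 - 170.65
= 89.6900 MJ

89.6900 MJ


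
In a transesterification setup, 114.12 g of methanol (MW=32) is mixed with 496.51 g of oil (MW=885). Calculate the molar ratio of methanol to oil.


Molar ratio = n_MeOH / n_oil = (MeOH/32) / (oil/885) = (MeOH * 885) / (32 * oil)
= (114.12 * 885) / (32 * 496.51)
= 6.3566

6.3566


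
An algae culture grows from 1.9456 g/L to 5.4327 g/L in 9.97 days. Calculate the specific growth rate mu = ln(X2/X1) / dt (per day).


mu = ln(X2/X1) / dt
= ln(5.4327/1.9456) / 9.97
= 0.1030 per day

0.1030 per day


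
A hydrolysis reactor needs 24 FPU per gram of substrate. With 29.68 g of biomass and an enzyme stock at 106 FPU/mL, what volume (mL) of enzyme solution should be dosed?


V = dosage * m_sub / activity
V = 24 * 29.68 / 106
V = 6.7200 mL

6.7200 mL


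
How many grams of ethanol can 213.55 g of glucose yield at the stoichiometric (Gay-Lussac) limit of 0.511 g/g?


Theoretical ethanol yield: m_EtOH = 0.511 * m_glucose
m_EtOH = 0.511 * 213.55 = 109.1241 g

109.1241 g


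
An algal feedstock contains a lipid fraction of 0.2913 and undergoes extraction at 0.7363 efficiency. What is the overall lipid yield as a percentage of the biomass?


Y = lipid_content * extraction_eff * 100
= 0.2913 * 0.7363 * 100
= 21.4484%

21.4484%


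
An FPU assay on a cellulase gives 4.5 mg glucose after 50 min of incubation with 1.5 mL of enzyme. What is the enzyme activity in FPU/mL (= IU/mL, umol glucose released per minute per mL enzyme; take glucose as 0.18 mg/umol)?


Activity = glucose_mg / (0.18 mg/umol * V_mL * t_min)
= 4.5 / (0.18 * 1.5 * 50)
= 0.3333 FPU/mL

0.3333 FPU/mL


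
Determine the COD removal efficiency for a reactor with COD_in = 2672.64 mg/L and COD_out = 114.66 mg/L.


eta = (COD_in - COD_out) / COD_in * 100
= (2672.64 - 114.66) / 2672.64 * 100
= 95.7099%

95.7099%


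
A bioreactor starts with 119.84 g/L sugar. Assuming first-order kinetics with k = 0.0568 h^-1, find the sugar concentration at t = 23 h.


S = S0 * exp(-k * t)
S = 119.84 * exp(-0.0568 * 23)
S = 32.4519 g/L

32.4519 g/L


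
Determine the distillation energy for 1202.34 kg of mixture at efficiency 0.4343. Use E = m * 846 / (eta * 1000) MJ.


E = m * 846 / (eta * 1000)
= 1202.34 * 846 / (0.4343 * 1000)
= 2342.1129 MJ

2342.1129 MJ


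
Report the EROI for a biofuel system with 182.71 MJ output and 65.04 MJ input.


EROI = E_out / E_in
= 182.71 / 65.04
= 2.8092

2.8092


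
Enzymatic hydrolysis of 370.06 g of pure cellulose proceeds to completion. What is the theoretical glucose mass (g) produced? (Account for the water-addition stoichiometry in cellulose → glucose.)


glucose = cellulose * 180/162
= 370.06 * 180/162
= 411.1778 g

411.1778 g


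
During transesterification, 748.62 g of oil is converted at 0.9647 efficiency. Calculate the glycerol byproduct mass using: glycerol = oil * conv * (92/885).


glycerol = oil * conv * (92/885)
= 748.62 * 0.9647 * 92 / 885
= 75.0755 g

75.0755 g


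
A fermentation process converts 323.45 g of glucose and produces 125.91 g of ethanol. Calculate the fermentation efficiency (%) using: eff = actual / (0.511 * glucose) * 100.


Fermentation efficiency = (actual / (0.511 * glucose)) * 100
= (125.91 / (0.511 * 323.45)) * 100
= 76.1785%

76.1785%


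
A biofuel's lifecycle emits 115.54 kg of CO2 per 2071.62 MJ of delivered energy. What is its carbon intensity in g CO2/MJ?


CI = CO2 * 1000 / E
= 115.54 * 1000 / 2071.62
= 55.7728 g CO2/MJ

55.7728 g CO2/MJ


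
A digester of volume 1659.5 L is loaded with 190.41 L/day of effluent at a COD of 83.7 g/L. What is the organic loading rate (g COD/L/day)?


OLR = Q * S / V
= 190.41 * 83.7 / 1659.5
= 9.6037 g/L/day

9.6037 g/L/day


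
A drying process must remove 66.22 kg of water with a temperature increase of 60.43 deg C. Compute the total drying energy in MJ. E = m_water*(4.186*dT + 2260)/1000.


E = m_water * (4.186 * dT + 2260) / 1000
= 66.22 * (4.186 * 60.43 + 2260) / 1000
= 166.4082 MJ

166.4082 MJ


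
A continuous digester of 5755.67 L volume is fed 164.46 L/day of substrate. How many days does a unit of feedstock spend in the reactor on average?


HRT = V / Q
= 5755.67 / 164.46
= 34.9974 days

34.9974 days


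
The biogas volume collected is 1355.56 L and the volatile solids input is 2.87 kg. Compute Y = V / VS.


Y = V / VS
= 1355.56 / 2.87
= 472.3206 L/kg VS

472.3206 L/kg VS


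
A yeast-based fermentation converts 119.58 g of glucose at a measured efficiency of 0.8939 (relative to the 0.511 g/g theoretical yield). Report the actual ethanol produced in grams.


Actual ethanol: m = 0.511 * 119.58 * 0.8939
m = 54.6221 g

54.6221 g


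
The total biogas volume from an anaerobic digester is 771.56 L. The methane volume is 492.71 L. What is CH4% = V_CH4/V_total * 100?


CH4% = V_CH4 / V_total * 100
= 492.71 / 771.56 * 100
= 63.8589%

63.8589%


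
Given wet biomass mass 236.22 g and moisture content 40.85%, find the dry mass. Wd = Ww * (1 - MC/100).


Wd = Ww * (1 - MC/100)
= 236.22 * (1 - 40.85/100)
= 139.7241 g

139.7241 g


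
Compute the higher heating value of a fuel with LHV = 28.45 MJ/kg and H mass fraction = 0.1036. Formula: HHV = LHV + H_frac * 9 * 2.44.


HHV = LHV + H_frac * 9 * 2.44
= 28.45 + 0.1036 * 9 * 2.44
= 30.7251 MJ/kg

30.7251 MJ/kg


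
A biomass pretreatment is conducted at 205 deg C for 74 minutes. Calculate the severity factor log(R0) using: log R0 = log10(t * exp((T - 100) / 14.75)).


logR0 = log10(t * exp((T - 100) / 14.75))
= log10(74 * exp((205 - 100) / 14.75))
= 4.9608

4.9608


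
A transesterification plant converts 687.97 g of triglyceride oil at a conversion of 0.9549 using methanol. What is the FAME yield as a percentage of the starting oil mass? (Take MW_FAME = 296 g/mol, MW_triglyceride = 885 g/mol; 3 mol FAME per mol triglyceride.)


m_FAME = oil * conv * (3 * 296 / 885) = oil * conv * (888/885)
= 687.97 * 0.9549 * 888 / 885
= 659.1695 g
Y = m_FAME / oil * 100 = conv * (888/885) * 100
= 0.9549 * 888 / 885 * 100
= 95.81%

95.81%


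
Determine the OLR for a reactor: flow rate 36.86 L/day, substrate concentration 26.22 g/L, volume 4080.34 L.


OLR = Q * S / V
= 36.86 * 26.22 / 4080.34
= 0.2369 g/L/day

0.2369 g/L/day


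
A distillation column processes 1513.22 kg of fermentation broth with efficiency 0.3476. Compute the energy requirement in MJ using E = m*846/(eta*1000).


E = m * 846 / (eta * 1000)
= 1513.22 * 846 / (0.3476 * 1000)
= 3682.9232 MJ

3682.9232 MJ


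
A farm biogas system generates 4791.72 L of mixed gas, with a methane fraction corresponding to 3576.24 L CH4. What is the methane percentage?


CH4% = V_CH4 / V_total * 100
= 3576.24 / 4791.72 * 100
= 74.6337%

74.6337%


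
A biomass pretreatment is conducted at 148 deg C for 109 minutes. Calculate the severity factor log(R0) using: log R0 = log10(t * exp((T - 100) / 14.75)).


logR0 = log10(t * exp((T - 100) / 14.75))
= log10(109 * exp((148 - 100) / 14.75))
= 3.4507

3.4507


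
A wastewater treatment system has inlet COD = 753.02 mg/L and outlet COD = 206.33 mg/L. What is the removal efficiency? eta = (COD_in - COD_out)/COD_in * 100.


eta = (COD_in - COD_out) / COD_in * 100
= (753.02 - 206.33) / 753.02 * 100
= 72.5997%

72.5997%


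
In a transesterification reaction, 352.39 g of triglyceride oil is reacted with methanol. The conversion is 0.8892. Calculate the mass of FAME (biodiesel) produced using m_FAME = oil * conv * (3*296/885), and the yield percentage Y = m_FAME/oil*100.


m_FAME = oil * conv * (3 * 296 / 885) = oil * conv * (888/885)
= 352.39 * 0.8892 * 888 / 885
= 314.4074 g
Y = m_FAME / oil * 100 = conv * (888/885) * 100
= 0.8892 * 888 / 885 * 100
= 89.22%

314.4074 g FAME; Y = 89.22%


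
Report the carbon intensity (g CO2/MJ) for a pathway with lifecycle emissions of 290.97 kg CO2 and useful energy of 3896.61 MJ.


CI = CO2 * 1000 / E
= 290.97 * 1000 / 3896.61
= 74.6726 g CO2/MJ

74.6726 g CO2/MJ


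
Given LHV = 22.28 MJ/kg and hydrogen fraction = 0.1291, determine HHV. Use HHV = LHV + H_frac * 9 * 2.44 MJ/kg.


HHV = LHV + H_frac * 9 * 2.44
= 22.28 + 0.1291 * 9 * 2.44
= 25.1150 MJ/kg

25.1150 MJ/kg


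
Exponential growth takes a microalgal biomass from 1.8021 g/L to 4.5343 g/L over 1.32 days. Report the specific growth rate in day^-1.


mu = ln(X2/X1) / dt
= ln(4.5343/1.8021) / 1.32
= 0.6990 per day

0.6990 per day


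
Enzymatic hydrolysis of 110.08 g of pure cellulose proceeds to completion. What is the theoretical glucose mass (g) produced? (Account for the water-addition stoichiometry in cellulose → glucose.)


glucose = cellulose * 180/162
= 110.08 * 180/162
= 122.3111 g

122.3111 g


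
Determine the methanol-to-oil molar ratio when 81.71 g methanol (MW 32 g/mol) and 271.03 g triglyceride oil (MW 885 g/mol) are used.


Molar ratio = n_MeOH / n_oil = (MeOH/32) / (oil/885) = (MeOH * 885) / (32 * oil)
= (81.71 * 885) / (32 * 271.03)
= 8.3378

8.3378


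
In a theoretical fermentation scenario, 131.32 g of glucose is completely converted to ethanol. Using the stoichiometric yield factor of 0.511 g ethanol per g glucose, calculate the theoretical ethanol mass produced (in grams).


Theoretical ethanol yield: m_EtOH = 0.511 * m_glucose
m_EtOH = 0.511 * 131.32 = 67.1045 g

67.1045 g
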